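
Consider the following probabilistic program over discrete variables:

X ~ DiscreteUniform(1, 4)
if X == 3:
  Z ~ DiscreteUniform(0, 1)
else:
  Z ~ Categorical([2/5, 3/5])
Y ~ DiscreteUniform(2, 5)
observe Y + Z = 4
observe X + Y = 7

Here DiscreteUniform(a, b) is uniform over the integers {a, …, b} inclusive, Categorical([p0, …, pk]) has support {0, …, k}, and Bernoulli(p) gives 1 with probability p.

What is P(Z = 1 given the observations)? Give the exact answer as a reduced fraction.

Enumerate traces; 2 have nonzero weight after conditioning:
  (X=3, Z=0, Y=4) weight 1/32
  (X=4, Z=1, Y=3) weight 3/80
Group by Z:
  weight(Z=0) = 1/32
  weight(Z=1) = 3/80
Total weight = 1/32 + 3/80 = 11/160
P(Z=0 | obs) = 1/32 / 11/160 = 5/11
P(Z=1 | obs) = 3/80 / 11/160 = 6/11

P(Z = 1 | obs) = 6/11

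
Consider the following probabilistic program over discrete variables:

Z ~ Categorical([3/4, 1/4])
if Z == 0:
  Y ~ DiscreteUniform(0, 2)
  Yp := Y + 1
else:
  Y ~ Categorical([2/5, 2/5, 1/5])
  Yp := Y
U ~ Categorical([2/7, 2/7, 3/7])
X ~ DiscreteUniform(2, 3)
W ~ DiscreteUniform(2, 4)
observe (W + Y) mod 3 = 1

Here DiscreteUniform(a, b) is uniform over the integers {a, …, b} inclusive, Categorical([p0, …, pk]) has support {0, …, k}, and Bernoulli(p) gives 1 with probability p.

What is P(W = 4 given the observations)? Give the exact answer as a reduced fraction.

Enumerate traces; 36 have nonzero weight after conditioning:
  (Z=0, Y=0, U=0, X=2, W=4) weight 1/84
  (Z=0, Y=0, U=0, X=3, W=4) weight 1/84
  (Z=0, Y=0, U=1, X=2, W=4) weight 1/84
  (Z=0, Y=0, U=1, X=3, W=4) weight 1/84
  (Z=0, Y=0, U=2, X=2, W=4) weight 1/56
  (Z=0, Y=0, U=2, X=3, W=4) weight 1/56
  (Z=0, Y=1, U=0, X=2, W=3) weight 1/84
  (Z=0, Y=1, U=0, X=3, W=3) weight 1/84
  (Z=0, Y=2, U=0, X=2, W=2) weight 1/84
  … 27 more
Group by W:
  weight(W=2) = 1/10
  weight(W=3) = 7/60
  weight(W=4) = 7/60
Total weight = 1/10 + 7/60 + 7/60 = 1/3
P(W=2 | obs) = 1/10 / 1/3 = 3/10
P(W=3 | obs) = 7/60 / 1/3 = 7/20
P(W=4 | obs) = 7/60 / 1/3 = 7/20

P(W = 4 | obs) = 7/20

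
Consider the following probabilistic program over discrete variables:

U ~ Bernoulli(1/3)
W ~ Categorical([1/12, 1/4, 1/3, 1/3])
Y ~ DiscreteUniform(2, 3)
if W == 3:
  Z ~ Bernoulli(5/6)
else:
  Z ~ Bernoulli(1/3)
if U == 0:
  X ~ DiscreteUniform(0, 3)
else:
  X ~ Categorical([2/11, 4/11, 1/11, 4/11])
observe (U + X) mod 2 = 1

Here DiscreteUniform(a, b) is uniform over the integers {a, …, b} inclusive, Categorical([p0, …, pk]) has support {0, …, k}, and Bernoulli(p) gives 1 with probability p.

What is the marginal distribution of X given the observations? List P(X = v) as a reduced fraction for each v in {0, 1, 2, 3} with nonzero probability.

Enumerate traces; 64 have nonzero weight after conditioning:
  (U=0, W=0, Y=2, Z=0, X=1) weight 1/216
  (U=0, W=0, Y=2, Z=0, X=3) weight 1/216
  (U=0, W=0, Y=2, Z=1, X=1) weight 1/432
  (U=0, W=0, Y=2, Z=1, X=3) weight 1/432
  (U=0, W=0, Y=3, Z=0, X=1) weight 1/216
  (U=0, W=0, Y=3, Z=0, X=3) weight 1/216
  (U=0, W=0, Y=3, Z=1, X=1) weight 1/432
  (U=0, W=0, Y=3, Z=1, X=3) weight 1/432
  (U=1, W=0, Y=2, Z=0, X=0) weight 1/594
  (U=1, W=0, Y=2, Z=0, X=2) weight 1/1188
  … 54 more
Group by X:
  weight(X=0) = 2/33
  weight(X=1) = 1/6
  weight(X=2) = 1/33
  weight(X=3) = 1/6
Total weight = 2/33 + 1/6 + 1/33 + 1/6 = 14/33
P(X=0 | obs) = 2/33 / 14/33 = 1/7
P(X=1 | obs) = 1/6 / 14/33 = 11/28
P(X=2 | obs) = 1/33 / 14/33 = 1/14
P(X=3 | obs) = 1/6 / 14/33 = 11/28

P(X=0) = 1/7, P(X=1) = 11/28, P(X=2) = 1/14, P(X=3) = 11/28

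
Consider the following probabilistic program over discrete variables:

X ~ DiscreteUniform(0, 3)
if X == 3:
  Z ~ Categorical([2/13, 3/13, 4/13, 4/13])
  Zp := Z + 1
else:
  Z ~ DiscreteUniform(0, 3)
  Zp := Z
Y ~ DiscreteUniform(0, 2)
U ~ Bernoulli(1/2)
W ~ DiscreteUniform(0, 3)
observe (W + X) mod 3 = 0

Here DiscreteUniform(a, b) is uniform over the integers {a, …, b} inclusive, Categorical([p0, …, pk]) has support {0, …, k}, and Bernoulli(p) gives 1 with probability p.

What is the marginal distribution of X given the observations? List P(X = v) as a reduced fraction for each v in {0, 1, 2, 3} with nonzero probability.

P(X=0) = 1/3, P(X=1) = 1/6, P(X=2) = 1/6, P(X=3) = 1/3

Enumerate traces; 144 have nonzero weight after conditioning:
  (X=0, Z=0, Y=0, U=0, W=0) weight 1/384
  (X=0, Z=0, Y=0, U=0, W=3) weight 1/384
  (X=0, Z=0, Y=0, U=1, W=0) weight 1/384
  (X=0, Z=0, Y=0, U=1, W=3) weight 1/384
  (X=0, Z=0, Y=1, U=0, W=0) weight 1/384
  (X=0, Z=0, Y=1, U=0, W=3) weight 1/384
  (X=0, Z=0, Y=1, U=1, W=0) weight 1/384
  (X=0, Z=0, Y=1, U=1, W=3) weight 1/384
  (X=1, Z=0, Y=0, U=0, W=2) weight 1/384
  (X=2, Z=0, Y=0, U=0, W=1) weight 1/384
  … 134 more
Group by X:
  weight(X=0) = 1/8
  weight(X=1) = 1/16
  weight(X=2) = 1/16
  weight(X=3) = 1/8
Total weight = 1/8 + 1/16 + 1/16 + 1/8 = 3/8
P(X=0 | obs) = 1/8 / 3/8 = 1/3
P(X=1 | obs) = 1/16 / 3/8 = 1/6
P(X=2 | obs) = 1/16 / 3/8 = 1/6
P(X=3 | obs) = 1/8 / 3/8 = 1/3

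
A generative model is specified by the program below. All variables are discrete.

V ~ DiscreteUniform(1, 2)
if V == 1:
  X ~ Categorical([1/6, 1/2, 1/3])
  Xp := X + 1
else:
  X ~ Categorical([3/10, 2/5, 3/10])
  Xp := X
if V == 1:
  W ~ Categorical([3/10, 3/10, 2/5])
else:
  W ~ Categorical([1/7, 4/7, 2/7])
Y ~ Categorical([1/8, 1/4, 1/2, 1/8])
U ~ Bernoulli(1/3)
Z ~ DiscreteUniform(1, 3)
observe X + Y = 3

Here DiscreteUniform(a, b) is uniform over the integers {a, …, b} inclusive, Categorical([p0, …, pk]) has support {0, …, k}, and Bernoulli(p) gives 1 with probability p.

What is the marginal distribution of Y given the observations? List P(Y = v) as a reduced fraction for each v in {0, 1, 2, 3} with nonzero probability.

P(Y=1) = 19/80, P(Y=2) = 27/40, P(Y=3) = 7/80

Enumerate traces; 108 have nonzero weight after conditioning:
  (V=1, X=0, W=0, Y=3, U=0, Z=1) weight 1/1440
  (V=1, X=0, W=0, Y=3, U=0, Z=2) weight 1/1440
  (V=1, X=0, W=0, Y=3, U=0, Z=3) weight 1/1440
  (V=1, X=0, W=0, Y=3, U=1, Z=1) weight 1/2880
  (V=1, X=0, W=0, Y=3, U=1, Z=2) weight 1/2880
  (V=1, X=0, W=0, Y=3, U=1, Z=3) weight 1/2880
  (V=1, X=0, W=1, Y=3, U=0, Z=1) weight 1/1440
  (V=1, X=0, W=1, Y=3, U=0, Z=2) weight 1/1440
  (V=1, X=1, W=0, Y=2, U=0, Z=1) weight 1/120
  (V=1, X=2, W=0, Y=1, U=0, Z=1) weight 1/360
  … 98 more
Group by Y:
  weight(Y=1) = 19/240
  weight(Y=2) = 9/40
  weight(Y=3) = 7/240
Total weight = 19/240 + 9/40 + 7/240 = 1/3
P(Y=1 | obs) = 19/240 / 1/3 = 19/80
P(Y=2 | obs) = 9/40 / 1/3 = 27/40
P(Y=3 | obs) = 7/240 / 1/3 = 7/80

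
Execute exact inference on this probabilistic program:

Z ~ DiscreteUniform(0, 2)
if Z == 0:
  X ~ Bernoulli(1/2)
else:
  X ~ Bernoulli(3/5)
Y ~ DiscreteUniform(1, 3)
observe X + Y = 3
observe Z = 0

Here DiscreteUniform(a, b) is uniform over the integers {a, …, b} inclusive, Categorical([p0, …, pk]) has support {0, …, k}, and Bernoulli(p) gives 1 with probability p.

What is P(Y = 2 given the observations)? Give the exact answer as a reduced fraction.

Enumerate traces; 2 have nonzero weight after conditioning:
  (Z=0, X=0, Y=3) weight 1/18
  (Z=0, X=1, Y=2) weight 1/18
Group by Y:
  weight(Y=2) = 1/18
  weight(Y=3) = 1/18
Total weight = 1/18 + 1/18 = 1/9
P(Y=2 | obs) = 1/18 / 1/9 = 1/2
P(Y=3 | obs) = 1/18 / 1/9 = 1/2

P(Y = 2 | obs) = 1/2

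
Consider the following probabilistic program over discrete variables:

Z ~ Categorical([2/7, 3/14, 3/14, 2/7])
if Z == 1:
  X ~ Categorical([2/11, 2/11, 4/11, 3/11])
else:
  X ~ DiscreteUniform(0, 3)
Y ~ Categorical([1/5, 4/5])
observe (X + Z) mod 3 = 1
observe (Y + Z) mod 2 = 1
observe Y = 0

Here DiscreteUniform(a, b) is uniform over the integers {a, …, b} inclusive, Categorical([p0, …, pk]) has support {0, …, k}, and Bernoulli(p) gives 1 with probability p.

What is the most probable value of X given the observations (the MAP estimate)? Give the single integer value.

Enumerate traces; 3 have nonzero weight after conditioning:
  (Z=1, X=0, Y=0) weight 3/385
  (Z=1, X=3, Y=0) weight 9/770
  (Z=3, X=1, Y=0) weight 1/70
Group by X:
  weight(X=0) = 3/385
  weight(X=1) = 1/70
  weight(X=3) = 9/770
Total weight = 3/385 + 1/70 + 9/770 = 13/385
P(X=0 | obs) = 3/385 / 13/385 = 3/13
P(X=1 | obs) = 1/70 / 13/385 = 11/26
P(X=3 | obs) = 9/770 / 13/385 = 9/26
argmax = 1

argmax_v P(X = v | obs) = 1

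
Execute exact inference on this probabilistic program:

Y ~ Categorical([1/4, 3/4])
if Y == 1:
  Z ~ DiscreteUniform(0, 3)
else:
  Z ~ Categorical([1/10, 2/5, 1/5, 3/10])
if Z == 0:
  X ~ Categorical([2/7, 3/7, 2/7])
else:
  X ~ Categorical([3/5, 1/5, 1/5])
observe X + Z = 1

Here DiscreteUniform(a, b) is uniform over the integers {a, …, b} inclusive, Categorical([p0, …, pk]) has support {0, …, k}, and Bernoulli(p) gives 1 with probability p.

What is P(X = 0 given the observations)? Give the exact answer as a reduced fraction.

P(X = 0 | obs) = 161/246

Enumerate traces; 4 have nonzero weight after conditioning:
  (Y=0, Z=0, X=1) weight 3/280
  (Y=0, Z=1, X=0) weight 3/50
  (Y=1, Z=0, X=1) weight 9/112
  (Y=1, Z=1, X=0) weight 9/80
Group by X:
  weight(X=0) = 69/400
  weight(X=1) = 51/560
Total weight = 69/400 + 51/560 = 369/1400
P(X=0 | obs) = 69/400 / 369/1400 = 161/246
P(X=1 | obs) = 51/560 / 369/1400 = 85/246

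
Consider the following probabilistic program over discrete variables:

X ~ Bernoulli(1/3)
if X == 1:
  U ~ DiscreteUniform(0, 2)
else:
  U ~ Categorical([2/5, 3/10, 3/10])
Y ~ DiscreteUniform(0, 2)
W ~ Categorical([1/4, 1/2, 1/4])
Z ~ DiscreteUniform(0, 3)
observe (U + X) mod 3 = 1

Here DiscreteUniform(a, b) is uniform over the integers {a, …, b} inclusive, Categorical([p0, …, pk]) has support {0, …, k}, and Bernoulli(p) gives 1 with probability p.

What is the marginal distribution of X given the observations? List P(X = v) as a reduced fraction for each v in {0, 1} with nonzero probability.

Enumerate traces; 72 have nonzero weight after conditioning:
  (X=0, U=1, Y=0, W=0, Z=0) weight 1/240
  (X=0, U=1, Y=0, W=0, Z=1) weight 1/240
  (X=0, U=1, Y=0, W=0, Z=2) weight 1/240
  (X=0, U=1, Y=0, W=0, Z=3) weight 1/240
  (X=0, U=1, Y=0, W=1, Z=0) weight 1/120
  (X=0, U=1, Y=0, W=1, Z=1) weight 1/120
  (X=0, U=1, Y=0, W=1, Z=2) weight 1/120
  (X=0, U=1, Y=0, W=1, Z=3) weight 1/120
  (X=1, U=0, Y=0, W=0, Z=0) weight 1/432
  … 63 more
Group by X:
  weight(X=0) = 1/5
  weight(X=1) = 1/9
Total weight = 1/5 + 1/9 = 14/45
P(X=0 | obs) = 1/5 / 14/45 = 9/14
P(X=1 | obs) = 1/9 / 14/45 = 5/14

P(X=0) = 9/14, P(X=1) = 5/14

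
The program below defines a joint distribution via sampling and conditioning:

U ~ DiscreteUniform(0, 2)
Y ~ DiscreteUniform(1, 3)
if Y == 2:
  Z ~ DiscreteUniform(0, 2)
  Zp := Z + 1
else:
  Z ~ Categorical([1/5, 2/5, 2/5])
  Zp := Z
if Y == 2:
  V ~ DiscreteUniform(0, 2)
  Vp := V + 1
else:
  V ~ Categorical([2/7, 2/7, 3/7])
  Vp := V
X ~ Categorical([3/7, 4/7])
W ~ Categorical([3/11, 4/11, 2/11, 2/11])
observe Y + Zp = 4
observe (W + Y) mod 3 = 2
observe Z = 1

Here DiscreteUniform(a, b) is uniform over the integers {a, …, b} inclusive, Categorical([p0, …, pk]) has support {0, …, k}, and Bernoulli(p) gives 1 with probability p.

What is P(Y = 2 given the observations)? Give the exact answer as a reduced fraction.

P(Y = 2 | obs) = 25/37

Enumerate traces; 54 have nonzero weight after conditioning:
  (U=0, Y=2, Z=1, V=0, X=0, W=0) weight 1/693
  (U=0, Y=2, Z=1, V=0, X=0, W=3) weight 2/2079
  (U=0, Y=2, Z=1, V=0, X=1, W=0) weight 4/2079
  (U=0, Y=2, Z=1, V=0, X=1, W=3) weight 8/6237
  (U=0, Y=2, Z=1, V=1, X=0, W=0) weight 1/693
  (U=0, Y=2, Z=1, V=1, X=0, W=3) weight 2/2079
  (U=0, Y=2, Z=1, V=1, X=1, W=0) weight 4/2079
  (U=0, Y=2, Z=1, V=1, X=1, W=3) weight 8/6237
  (U=0, Y=3, Z=1, V=0, X=0, W=2) weight 8/8085
  … 45 more
Group by Y:
  weight(Y=2) = 5/99
  weight(Y=3) = 4/165
Total weight = 5/99 + 4/165 = 37/495
P(Y=2 | obs) = 5/99 / 37/495 = 25/37
P(Y=3 | obs) = 4/165 / 37/495 = 12/37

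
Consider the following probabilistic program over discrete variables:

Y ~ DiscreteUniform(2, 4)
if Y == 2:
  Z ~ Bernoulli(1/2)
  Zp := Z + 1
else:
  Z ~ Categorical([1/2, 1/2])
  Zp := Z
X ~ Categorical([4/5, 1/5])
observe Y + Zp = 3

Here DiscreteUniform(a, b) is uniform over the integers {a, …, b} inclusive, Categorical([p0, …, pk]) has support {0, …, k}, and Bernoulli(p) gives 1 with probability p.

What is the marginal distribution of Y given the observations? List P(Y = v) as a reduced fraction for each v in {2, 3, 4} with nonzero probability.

Enumerate traces; 4 have nonzero weight after conditioning:
  (Y=2, Z=0, X=0) weight 2/15
  (Y=2, Z=0, X=1) weight 1/30
  (Y=3, Z=0, X=0) weight 2/15
  (Y=3, Z=0, X=1) weight 1/30
Group by Y:
  weight(Y=2) = 1/6
  weight(Y=3) = 1/6
Total weight = 1/6 + 1/6 = 1/3
P(Y=2 | obs) = 1/6 / 1/3 = 1/2
P(Y=3 | obs) = 1/6 / 1/3 = 1/2

P(Y=2) = 1/2, P(Y=3) = 1/2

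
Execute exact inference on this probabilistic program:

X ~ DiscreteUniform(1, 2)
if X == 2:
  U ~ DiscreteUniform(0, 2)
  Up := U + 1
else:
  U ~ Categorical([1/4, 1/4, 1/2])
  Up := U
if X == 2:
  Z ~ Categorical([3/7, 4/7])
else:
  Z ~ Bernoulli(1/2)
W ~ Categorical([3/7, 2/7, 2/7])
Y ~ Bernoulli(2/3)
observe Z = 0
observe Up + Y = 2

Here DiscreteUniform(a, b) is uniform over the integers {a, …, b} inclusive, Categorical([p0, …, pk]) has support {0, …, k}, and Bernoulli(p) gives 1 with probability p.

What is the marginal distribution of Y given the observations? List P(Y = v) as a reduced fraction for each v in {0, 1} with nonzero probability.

Enumerate traces; 12 have nonzero weight after conditioning:
  (X=1, U=1, Z=0, W=0, Y=1) weight 1/56
  (X=1, U=1, Z=0, W=1, Y=1) weight 1/84
  (X=1, U=1, Z=0, W=2, Y=1) weight 1/84
  (X=1, U=2, Z=0, W=0, Y=0) weight 1/56
  (X=1, U=2, Z=0, W=1, Y=0) weight 1/84
  (X=1, U=2, Z=0, W=2, Y=0) weight 1/84
  (X=2, U=0, Z=0, W=0, Y=1) weight 1/49
  (X=2, U=0, Z=0, W=1, Y=1) weight 2/147
  … 4 more
Group by Y:
  weight(Y=0) = 11/168
  weight(Y=1) = 5/56
Total weight = 11/168 + 5/56 = 13/84
P(Y=0 | obs) = 11/168 / 13/84 = 11/26
P(Y=1 | obs) = 5/56 / 13/84 = 15/26

P(Y=0) = 11/26, P(Y=1) = 15/26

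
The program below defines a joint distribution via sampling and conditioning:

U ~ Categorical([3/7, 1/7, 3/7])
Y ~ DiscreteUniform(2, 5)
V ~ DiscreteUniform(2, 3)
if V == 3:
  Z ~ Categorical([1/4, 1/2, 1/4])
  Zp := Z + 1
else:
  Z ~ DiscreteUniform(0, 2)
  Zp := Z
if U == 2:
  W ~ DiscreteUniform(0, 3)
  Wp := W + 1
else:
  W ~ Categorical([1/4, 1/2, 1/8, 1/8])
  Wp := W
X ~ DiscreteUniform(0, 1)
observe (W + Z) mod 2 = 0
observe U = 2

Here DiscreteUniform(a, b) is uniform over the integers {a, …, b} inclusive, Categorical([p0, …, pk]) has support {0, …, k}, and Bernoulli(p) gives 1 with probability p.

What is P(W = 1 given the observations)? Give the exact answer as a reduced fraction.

Enumerate traces; 96 have nonzero weight after conditioning:
  (U=2, Y=2, V=2, Z=0, W=0, X=0) weight 1/448
  (U=2, Y=2, V=2, Z=0, W=0, X=1) weight 1/448
  (U=2, Y=2, V=2, Z=0, W=2, X=0) weight 1/448
  (U=2, Y=2, V=2, Z=0, W=2, X=1) weight 1/448
  (U=2, Y=2, V=2, Z=1, W=1, X=0) weight 1/448
  (U=2, Y=2, V=2, Z=1, W=1, X=1) weight 1/448
  (U=2, Y=2, V=2, Z=1, W=3, X=0) weight 1/448
  (U=2, Y=2, V=2, Z=1, W=3, X=1) weight 1/448
  … 88 more
Group by W:
  weight(W=0) = 1/16
  weight(W=1) = 5/112
  weight(W=2) = 1/16
  weight(W=3) = 5/112
Total weight = 1/16 + 5/112 + 1/16 + 5/112 = 3/14
P(W=0 | obs) = 1/16 / 3/14 = 7/24
P(W=1 | obs) = 5/112 / 3/14 = 5/24
P(W=2 | obs) = 1/16 / 3/14 = 7/24
P(W=3 | obs) = 5/112 / 3/14 = 5/24

P(W = 1 | obs) = 5/24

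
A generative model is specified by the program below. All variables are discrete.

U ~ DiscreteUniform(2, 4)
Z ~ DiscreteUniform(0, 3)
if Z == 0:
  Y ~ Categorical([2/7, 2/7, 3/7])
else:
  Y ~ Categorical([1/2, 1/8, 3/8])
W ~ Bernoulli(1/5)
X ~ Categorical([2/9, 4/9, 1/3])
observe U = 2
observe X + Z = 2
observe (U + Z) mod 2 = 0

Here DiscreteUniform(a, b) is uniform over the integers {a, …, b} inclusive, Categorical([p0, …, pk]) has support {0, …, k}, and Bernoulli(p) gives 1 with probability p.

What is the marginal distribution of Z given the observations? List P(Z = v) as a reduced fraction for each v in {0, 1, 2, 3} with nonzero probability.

P(Z=0) = 3/5, P(Z=2) = 2/5

Enumerate traces; 12 have nonzero weight after conditioning:
  (U=2, Z=0, Y=0, W=0, X=2) weight 2/315
  (U=2, Z=0, Y=0, W=1, X=2) weight 1/630
  (U=2, Z=0, Y=1, W=0, X=2) weight 2/315
  (U=2, Z=0, Y=1, W=1, X=2) weight 1/630
  (U=2, Z=0, Y=2, W=0, X=2) weight 1/105
  (U=2, Z=0, Y=2, W=1, X=2) weight 1/420
  (U=2, Z=2, Y=0, W=0, X=0) weight 1/135
  (U=2, Z=2, Y=0, W=1, X=0) weight 1/540
  … 4 more
Group by Z:
  weight(Z=0) = 1/36
  weight(Z=2) = 1/54
Total weight = 1/36 + 1/54 = 5/108
P(Z=0 | obs) = 1/36 / 5/108 = 3/5
P(Z=2 | obs) = 1/54 / 5/108 = 2/5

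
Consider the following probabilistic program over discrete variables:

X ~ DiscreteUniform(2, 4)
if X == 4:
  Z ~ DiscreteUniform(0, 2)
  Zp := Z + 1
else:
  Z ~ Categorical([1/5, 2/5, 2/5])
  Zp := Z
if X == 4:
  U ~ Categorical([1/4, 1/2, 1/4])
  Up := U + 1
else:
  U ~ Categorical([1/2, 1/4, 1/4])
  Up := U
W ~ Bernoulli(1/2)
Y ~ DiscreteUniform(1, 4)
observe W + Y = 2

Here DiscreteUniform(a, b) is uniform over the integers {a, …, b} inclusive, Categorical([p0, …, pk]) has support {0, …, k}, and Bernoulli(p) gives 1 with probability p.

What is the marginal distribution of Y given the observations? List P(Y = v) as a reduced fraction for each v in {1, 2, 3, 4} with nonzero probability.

Enumerate traces; 54 have nonzero weight after conditioning:
  (X=2, Z=0, U=0, W=0, Y=2) weight 1/240
  (X=2, Z=0, U=0, W=1, Y=1) weight 1/240
  (X=2, Z=0, U=1, W=0, Y=2) weight 1/480
  (X=2, Z=0, U=1, W=1, Y=1) weight 1/480
  (X=2, Z=0, U=2, W=0, Y=2) weight 1/480
  (X=2, Z=0, U=2, W=1, Y=1) weight 1/480
  (X=2, Z=1, U=0, W=0, Y=2) weight 1/120
  (X=2, Z=1, U=0, W=1, Y=1) weight 1/120
  … 46 more
Group by Y:
  weight(Y=1) = 1/8
  weight(Y=2) = 1/8
Total weight = 1/8 + 1/8 = 1/4
P(Y=1 | obs) = 1/8 / 1/4 = 1/2
P(Y=2 | obs) = 1/8 / 1/4 = 1/2

P(Y=1) = 1/2, P(Y=2) = 1/2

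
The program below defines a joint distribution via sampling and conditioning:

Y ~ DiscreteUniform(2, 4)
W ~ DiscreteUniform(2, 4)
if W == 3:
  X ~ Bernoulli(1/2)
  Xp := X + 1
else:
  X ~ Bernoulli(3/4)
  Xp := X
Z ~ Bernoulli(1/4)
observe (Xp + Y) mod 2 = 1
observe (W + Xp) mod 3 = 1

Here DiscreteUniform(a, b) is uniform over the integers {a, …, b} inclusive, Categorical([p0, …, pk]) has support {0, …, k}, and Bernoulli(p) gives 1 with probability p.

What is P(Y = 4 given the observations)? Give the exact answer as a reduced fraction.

Enumerate traces; 6 have nonzero weight after conditioning:
  (Y=2, W=3, X=0, Z=0) weight 1/24
  (Y=2, W=3, X=0, Z=1) weight 1/72
  (Y=3, W=4, X=0, Z=0) weight 1/48
  (Y=3, W=4, X=0, Z=1) weight 1/144
  (Y=4, W=3, X=0, Z=0) weight 1/24
  (Y=4, W=3, X=0, Z=1) weight 1/72
Group by Y:
  weight(Y=2) = 1/18
  weight(Y=3) = 1/36
  weight(Y=4) = 1/18
Total weight = 1/18 + 1/36 + 1/18 = 5/36
P(Y=2 | obs) = 1/18 / 5/36 = 2/5
P(Y=3 | obs) = 1/36 / 5/36 = 1/5
P(Y=4 | obs) = 1/18 / 5/36 = 2/5

P(Y = 4 | obs) = 2/5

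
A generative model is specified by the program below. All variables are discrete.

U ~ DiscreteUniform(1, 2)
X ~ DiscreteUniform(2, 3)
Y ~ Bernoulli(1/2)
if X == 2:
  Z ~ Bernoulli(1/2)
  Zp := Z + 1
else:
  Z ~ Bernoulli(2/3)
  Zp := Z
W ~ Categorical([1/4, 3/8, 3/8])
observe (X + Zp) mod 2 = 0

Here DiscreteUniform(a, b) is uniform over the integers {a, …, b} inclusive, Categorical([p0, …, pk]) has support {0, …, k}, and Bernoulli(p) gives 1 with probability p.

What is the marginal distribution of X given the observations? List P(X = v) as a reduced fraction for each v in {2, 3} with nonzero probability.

Enumerate traces; 24 have nonzero weight after conditioning:
  (U=1, X=2, Y=0, Z=1, W=0) weight 1/64
  (U=1, X=2, Y=0, Z=1, W=1) weight 3/128
  (U=1, X=2, Y=0, Z=1, W=2) weight 3/128
  (U=1, X=2, Y=1, Z=1, W=0) weight 1/64
  (U=1, X=2, Y=1, Z=1, W=1) weight 3/128
  (U=1, X=2, Y=1, Z=1, W=2) weight 3/128
  (U=1, X=3, Y=0, Z=1, W=0) weight 1/48
  (U=1, X=3, Y=0, Z=1, W=1) weight 1/32
  … 16 more
Group by X:
  weight(X=2) = 1/4
  weight(X=3) = 1/3
Total weight = 1/4 + 1/3 = 7/12
P(X=2 | obs) = 1/4 / 7/12 = 3/7
P(X=3 | obs) = 1/3 / 7/12 = 4/7

P(X=2) = 3/7, P(X=3) = 4/7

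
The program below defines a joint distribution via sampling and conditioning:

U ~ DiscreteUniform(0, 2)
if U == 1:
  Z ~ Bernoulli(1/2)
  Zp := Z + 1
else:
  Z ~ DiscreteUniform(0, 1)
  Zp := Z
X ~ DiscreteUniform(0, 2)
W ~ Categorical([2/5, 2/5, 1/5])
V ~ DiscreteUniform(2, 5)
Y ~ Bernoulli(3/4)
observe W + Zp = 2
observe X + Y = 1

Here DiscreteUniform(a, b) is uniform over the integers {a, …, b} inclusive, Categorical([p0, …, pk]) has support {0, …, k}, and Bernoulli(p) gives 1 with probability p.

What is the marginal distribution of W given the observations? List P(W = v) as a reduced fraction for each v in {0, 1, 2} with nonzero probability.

Enumerate traces; 48 have nonzero weight after conditioning:
  (U=0, Z=0, X=0, W=2, V=2, Y=1) weight 1/480
  (U=0, Z=0, X=0, W=2, V=3, Y=1) weight 1/480
  (U=0, Z=0, X=0, W=2, V=4, Y=1) weight 1/480
  (U=0, Z=0, X=0, W=2, V=5, Y=1) weight 1/480
  (U=0, Z=0, X=1, W=2, V=2, Y=0) weight 1/1440
  (U=0, Z=0, X=1, W=2, V=3, Y=0) weight 1/1440
  (U=0, Z=0, X=1, W=2, V=4, Y=0) weight 1/1440
  (U=0, Z=0, X=1, W=2, V=5, Y=0) weight 1/1440
  (U=0, Z=1, X=0, W=1, V=2, Y=1) weight 1/240
  (U=1, Z=1, X=0, W=0, V=2, Y=1) weight 1/240
  … 38 more
Group by W:
  weight(W=0) = 1/45
  weight(W=1) = 1/15
  weight(W=2) = 1/45
Total weight = 1/45 + 1/15 + 1/45 = 1/9
P(W=0 | obs) = 1/45 / 1/9 = 1/5
P(W=1 | obs) = 1/15 / 1/9 = 3/5
P(W=2 | obs) = 1/45 / 1/9 = 1/5

P(W=0) = 1/5, P(W=1) = 3/5, P(W=2) = 1/5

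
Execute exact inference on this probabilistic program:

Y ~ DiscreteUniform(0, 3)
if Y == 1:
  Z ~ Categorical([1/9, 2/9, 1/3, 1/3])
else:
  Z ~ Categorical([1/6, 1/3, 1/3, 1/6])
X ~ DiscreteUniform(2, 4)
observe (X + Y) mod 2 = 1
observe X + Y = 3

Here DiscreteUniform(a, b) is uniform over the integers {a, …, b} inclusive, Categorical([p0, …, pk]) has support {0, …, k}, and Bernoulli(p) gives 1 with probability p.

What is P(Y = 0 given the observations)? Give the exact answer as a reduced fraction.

P(Y = 0 | obs) = 1/2

Enumerate traces; 8 have nonzero weight after conditioning:
  (Y=0, Z=0, X=3) weight 1/72
  (Y=0, Z=1, X=3) weight 1/36
  (Y=0, Z=2, X=3) weight 1/36
  (Y=0, Z=3, X=3) weight 1/72
  (Y=1, Z=0, X=2) weight 1/108
  (Y=1, Z=1, X=2) weight 1/54
  (Y=1, Z=2, X=2) weight 1/36
  (Y=1, Z=3, X=2) weight 1/36
Group by Y:
  weight(Y=0) = 1/12
  weight(Y=1) = 1/12
Total weight = 1/12 + 1/12 = 1/6
P(Y=0 | obs) = 1/12 / 1/6 = 1/2
P(Y=1 | obs) = 1/12 / 1/6 = 1/2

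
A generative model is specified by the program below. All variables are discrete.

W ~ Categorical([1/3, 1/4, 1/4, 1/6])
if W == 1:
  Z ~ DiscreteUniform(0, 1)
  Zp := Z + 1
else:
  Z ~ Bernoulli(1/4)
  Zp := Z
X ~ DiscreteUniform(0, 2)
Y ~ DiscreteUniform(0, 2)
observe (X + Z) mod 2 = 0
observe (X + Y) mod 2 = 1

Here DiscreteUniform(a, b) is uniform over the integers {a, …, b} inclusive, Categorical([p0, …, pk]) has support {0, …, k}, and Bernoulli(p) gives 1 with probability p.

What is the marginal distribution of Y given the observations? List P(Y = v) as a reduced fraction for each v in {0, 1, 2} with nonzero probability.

Enumerate traces; 16 have nonzero weight after conditioning:
  (W=0, Z=0, X=0, Y=1) weight 1/36
  (W=0, Z=0, X=2, Y=1) weight 1/36
  (W=0, Z=1, X=1, Y=0) weight 1/108
  (W=0, Z=1, X=1, Y=2) weight 1/108
  (W=1, Z=0, X=0, Y=1) weight 1/72
  (W=1, Z=0, X=2, Y=1) weight 1/72
  (W=1, Z=1, X=1, Y=0) weight 1/72
  (W=1, Z=1, X=1, Y=2) weight 1/72
  … 8 more
Group by Y:
  weight(Y=0) = 5/144
  weight(Y=1) = 11/72
  weight(Y=2) = 5/144
Total weight = 5/144 + 11/72 + 5/144 = 2/9
P(Y=0 | obs) = 5/144 / 2/9 = 5/32
P(Y=1 | obs) = 11/72 / 2/9 = 11/16
P(Y=2 | obs) = 5/144 / 2/9 = 5/32

P(Y=0) = 5/32, P(Y=1) = 11/16, P(Y=2) = 5/32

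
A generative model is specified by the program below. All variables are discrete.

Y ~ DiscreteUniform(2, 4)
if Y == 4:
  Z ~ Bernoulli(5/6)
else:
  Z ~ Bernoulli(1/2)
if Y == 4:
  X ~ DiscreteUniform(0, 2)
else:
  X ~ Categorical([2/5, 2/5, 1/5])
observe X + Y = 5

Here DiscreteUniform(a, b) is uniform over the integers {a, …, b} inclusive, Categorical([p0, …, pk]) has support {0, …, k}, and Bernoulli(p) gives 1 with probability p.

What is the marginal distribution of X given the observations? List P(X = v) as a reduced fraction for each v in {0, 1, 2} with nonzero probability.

Enumerate traces; 4 have nonzero weight after conditioning:
  (Y=3, Z=0, X=2) weight 1/30
  (Y=3, Z=1, X=2) weight 1/30
  (Y=4, Z=0, X=1) weight 1/54
  (Y=4, Z=1, X=1) weight 5/54
Group by X:
  weight(X=1) = 1/9
  weight(X=2) = 1/15
Total weight = 1/9 + 1/15 = 8/45
P(X=1 | obs) = 1/9 / 8/45 = 5/8
P(X=2 | obs) = 1/15 / 8/45 = 3/8

P(X=1) = 5/8, P(X=2) = 3/8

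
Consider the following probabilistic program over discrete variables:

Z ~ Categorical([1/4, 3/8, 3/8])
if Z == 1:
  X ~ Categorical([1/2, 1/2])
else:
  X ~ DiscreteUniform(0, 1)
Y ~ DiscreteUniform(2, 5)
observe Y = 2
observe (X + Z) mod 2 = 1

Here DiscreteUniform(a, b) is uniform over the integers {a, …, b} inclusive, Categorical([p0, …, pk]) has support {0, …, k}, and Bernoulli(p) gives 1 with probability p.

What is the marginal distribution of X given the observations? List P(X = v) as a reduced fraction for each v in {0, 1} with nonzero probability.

Enumerate traces; 3 have nonzero weight after conditioning:
  (Z=0, X=1, Y=2) weight 1/32
  (Z=1, X=0, Y=2) weight 3/64
  (Z=2, X=1, Y=2) weight 3/64
Group by X:
  weight(X=0) = 3/64
  weight(X=1) = 5/64
Total weight = 3/64 + 5/64 = 1/8
P(X=0 | obs) = 3/64 / 1/8 = 3/8
P(X=1 | obs) = 5/64 / 1/8 = 5/8

P(X=0) = 3/8, P(X=1) = 5/8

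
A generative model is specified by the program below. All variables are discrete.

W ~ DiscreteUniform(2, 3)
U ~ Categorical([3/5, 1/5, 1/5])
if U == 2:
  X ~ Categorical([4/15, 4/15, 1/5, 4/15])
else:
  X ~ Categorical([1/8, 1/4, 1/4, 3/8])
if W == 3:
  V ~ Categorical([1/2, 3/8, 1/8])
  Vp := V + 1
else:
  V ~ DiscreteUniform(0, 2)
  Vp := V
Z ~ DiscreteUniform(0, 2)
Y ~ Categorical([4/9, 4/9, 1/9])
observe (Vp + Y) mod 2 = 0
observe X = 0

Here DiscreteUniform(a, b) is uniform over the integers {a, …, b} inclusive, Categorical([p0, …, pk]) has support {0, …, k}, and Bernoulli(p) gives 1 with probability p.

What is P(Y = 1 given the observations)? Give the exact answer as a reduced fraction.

Enumerate traces; 81 have nonzero weight after conditioning:
  (W=2, U=0, X=0, V=0, Z=0, Y=0) weight 1/540
  (W=2, U=0, X=0, V=0, Z=0, Y=2) weight 1/2160
  (W=2, U=0, X=0, V=0, Z=1, Y=0) weight 1/540
  (W=2, U=0, X=0, V=0, Z=1, Y=2) weight 1/2160
  (W=2, U=0, X=0, V=0, Z=2, Y=0) weight 1/540
  (W=2, U=0, X=0, V=0, Z=2, Y=2) weight 1/2160
  (W=2, U=0, X=0, V=1, Z=0, Y=1) weight 1/540
  (W=2, U=0, X=0, V=1, Z=1, Y=1) weight 1/540
  … 73 more
Group by Y:
  weight(Y=0) = 23/648
  weight(Y=1) = 529/16200
  weight(Y=2) = 23/2592
Total weight = 23/648 + 529/16200 + 23/2592 = 4991/64800
P(Y=0 | obs) = 23/648 / 4991/64800 = 100/217
P(Y=1 | obs) = 529/16200 / 4991/64800 = 92/217
P(Y=2 | obs) = 23/2592 / 4991/64800 = 25/217

P(Y = 1 | obs) = 92/217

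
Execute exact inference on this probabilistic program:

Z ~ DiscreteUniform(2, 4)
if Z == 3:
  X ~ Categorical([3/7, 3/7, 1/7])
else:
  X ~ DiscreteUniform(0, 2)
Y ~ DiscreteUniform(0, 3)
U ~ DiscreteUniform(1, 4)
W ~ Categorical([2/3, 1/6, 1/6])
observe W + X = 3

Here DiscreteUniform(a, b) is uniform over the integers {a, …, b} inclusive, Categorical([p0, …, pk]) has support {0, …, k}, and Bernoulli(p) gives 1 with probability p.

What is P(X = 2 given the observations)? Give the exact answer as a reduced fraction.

P(X = 2 | obs) = 17/40

Enumerate traces; 96 have nonzero weight after conditioning:
  (Z=2, X=1, Y=0, U=1, W=2) weight 1/864
  (Z=2, X=1, Y=0, U=2, W=2) weight 1/864
  (Z=2, X=1, Y=0, U=3, W=2) weight 1/864
  (Z=2, X=1, Y=0, U=4, W=2) weight 1/864
  (Z=2, X=1, Y=1, U=1, W=2) weight 1/864
  (Z=2, X=1, Y=1, U=2, W=2) weight 1/864
  (Z=2, X=1, Y=1, U=3, W=2) weight 1/864
  (Z=2, X=1, Y=1, U=4, W=2) weight 1/864
  (Z=2, X=2, Y=0, U=1, W=1) weight 1/864
  … 87 more
Group by X:
  weight(X=1) = 23/378
  weight(X=2) = 17/378
Total weight = 23/378 + 17/378 = 20/189
P(X=1 | obs) = 23/378 / 20/189 = 23/40
P(X=2 | obs) = 17/378 / 20/189 = 17/40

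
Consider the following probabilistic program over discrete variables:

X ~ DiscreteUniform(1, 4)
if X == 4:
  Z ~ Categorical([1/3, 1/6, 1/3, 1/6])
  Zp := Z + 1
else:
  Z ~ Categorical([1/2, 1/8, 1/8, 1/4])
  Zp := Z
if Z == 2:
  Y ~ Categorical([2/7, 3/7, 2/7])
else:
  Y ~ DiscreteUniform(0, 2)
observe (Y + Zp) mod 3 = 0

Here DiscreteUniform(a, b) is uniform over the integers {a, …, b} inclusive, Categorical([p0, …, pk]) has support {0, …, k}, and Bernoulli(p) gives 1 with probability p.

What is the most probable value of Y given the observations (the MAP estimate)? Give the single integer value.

Enumerate traces; 16 have nonzero weight after conditioning:
  (X=1, Z=0, Y=0) weight 1/24
  (X=1, Z=1, Y=2) weight 1/96
  (X=1, Z=2, Y=1) weight 3/224
  (X=1, Z=3, Y=0) weight 1/48
  (X=2, Z=0, Y=0) weight 1/24
  (X=2, Z=1, Y=2) weight 1/96
  (X=2, Z=2, Y=1) weight 3/224
  (X=2, Z=3, Y=0) weight 1/48
  … 8 more
Group by Y:
  weight(Y=0) = 71/336
  weight(Y=1) = 109/2016
  weight(Y=2) = 7/96
Total weight = 71/336 + 109/2016 + 7/96 = 341/1008
P(Y=0 | obs) = 71/336 / 341/1008 = 213/341
P(Y=1 | obs) = 109/2016 / 341/1008 = 109/682
P(Y=2 | obs) = 7/96 / 341/1008 = 147/682
argmax = 0

argmax_v P(Y = v | obs) = 0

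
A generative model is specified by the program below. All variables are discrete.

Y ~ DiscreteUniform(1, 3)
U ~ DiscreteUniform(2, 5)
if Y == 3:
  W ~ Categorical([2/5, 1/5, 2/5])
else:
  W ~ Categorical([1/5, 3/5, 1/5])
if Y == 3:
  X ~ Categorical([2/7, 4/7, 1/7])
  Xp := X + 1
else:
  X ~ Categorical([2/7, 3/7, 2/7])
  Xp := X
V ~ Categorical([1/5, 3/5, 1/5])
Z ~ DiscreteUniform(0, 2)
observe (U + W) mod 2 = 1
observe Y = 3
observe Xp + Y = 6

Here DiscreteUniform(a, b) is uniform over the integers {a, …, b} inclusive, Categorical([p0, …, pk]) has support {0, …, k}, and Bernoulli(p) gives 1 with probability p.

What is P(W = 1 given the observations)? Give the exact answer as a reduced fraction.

P(W = 1 | obs) = 1/5

Enumerate traces; 54 have nonzero weight after conditioning:
  (Y=3, U=2, W=1, X=2, V=0, Z=0) weight 1/6300
  (Y=3, U=2, W=1, X=2, V=0, Z=1) weight 1/6300
  (Y=3, U=2, W=1, X=2, V=0, Z=2) weight 1/6300
  (Y=3, U=2, W=1, X=2, V=1, Z=0) weight 1/2100
  (Y=3, U=2, W=1, X=2, V=1, Z=1) weight 1/2100
  (Y=3, U=2, W=1, X=2, V=1, Z=2) weight 1/2100
  (Y=3, U=2, W=1, X=2, V=2, Z=0) weight 1/6300
  (Y=3, U=2, W=1, X=2, V=2, Z=1) weight 1/6300
  (Y=3, U=3, W=0, X=2, V=0, Z=0) weight 1/3150
  (Y=3, U=3, W=2, X=2, V=0, Z=0) weight 1/3150
  … 44 more
Group by W:
  weight(W=0) = 1/105
  weight(W=1) = 1/210
  weight(W=2) = 1/105
Total weight = 1/105 + 1/210 + 1/105 = 1/42
P(W=0 | obs) = 1/105 / 1/42 = 2/5
P(W=1 | obs) = 1/210 / 1/42 = 1/5
P(W=2 | obs) = 1/105 / 1/42 = 2/5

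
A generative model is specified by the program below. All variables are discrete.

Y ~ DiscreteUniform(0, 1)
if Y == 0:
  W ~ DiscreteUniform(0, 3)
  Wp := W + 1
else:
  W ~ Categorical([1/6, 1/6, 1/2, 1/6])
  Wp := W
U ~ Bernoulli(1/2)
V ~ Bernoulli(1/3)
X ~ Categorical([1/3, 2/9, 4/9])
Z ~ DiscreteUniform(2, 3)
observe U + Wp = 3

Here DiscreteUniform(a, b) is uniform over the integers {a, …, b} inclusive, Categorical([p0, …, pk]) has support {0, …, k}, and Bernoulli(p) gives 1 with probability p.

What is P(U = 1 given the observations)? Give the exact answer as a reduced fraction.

Enumerate traces; 48 have nonzero weight after conditioning:
  (Y=0, W=1, U=1, V=0, X=0, Z=2) weight 1/144
  (Y=0, W=1, U=1, V=0, X=0, Z=3) weight 1/144
  (Y=0, W=1, U=1, V=0, X=1, Z=2) weight 1/216
  (Y=0, W=1, U=1, V=0, X=1, Z=3) weight 1/216
  (Y=0, W=1, U=1, V=0, X=2, Z=2) weight 1/108
  (Y=0, W=1, U=1, V=0, X=2, Z=3) weight 1/108
  (Y=0, W=1, U=1, V=1, X=0, Z=2) weight 1/288
  (Y=0, W=1, U=1, V=1, X=0, Z=3) weight 1/288
  (Y=0, W=2, U=0, V=0, X=0, Z=2) weight 1/144
  … 39 more
Group by U:
  weight(U=0) = 5/48
  weight(U=1) = 3/16
Total weight = 5/48 + 3/16 = 7/24
P(U=0 | obs) = 5/48 / 7/24 = 5/14
P(U=1 | obs) = 3/16 / 7/24 = 9/14

P(U = 1 | obs) = 9/14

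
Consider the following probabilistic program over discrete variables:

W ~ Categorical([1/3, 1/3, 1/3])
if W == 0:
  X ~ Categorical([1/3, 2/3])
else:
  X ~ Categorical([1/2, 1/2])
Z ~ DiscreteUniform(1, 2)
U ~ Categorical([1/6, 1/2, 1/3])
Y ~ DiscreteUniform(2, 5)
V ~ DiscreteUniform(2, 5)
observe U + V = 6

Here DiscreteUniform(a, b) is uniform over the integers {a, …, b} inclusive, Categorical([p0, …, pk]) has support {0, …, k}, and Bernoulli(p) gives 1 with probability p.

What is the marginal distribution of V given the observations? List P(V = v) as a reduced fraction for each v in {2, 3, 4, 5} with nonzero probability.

Enumerate traces; 96 have nonzero weight after conditioning:
  (W=0, X=0, Z=1, U=1, Y=2, V=5) weight 1/576
  (W=0, X=0, Z=1, U=1, Y=3, V=5) weight 1/576
  (W=0, X=0, Z=1, U=1, Y=4, V=5) weight 1/576
  (W=0, X=0, Z=1, U=1, Y=5, V=5) weight 1/576
  (W=0, X=0, Z=1, U=2, Y=2, V=4) weight 1/864
  (W=0, X=0, Z=1, U=2, Y=3, V=4) weight 1/864
  (W=0, X=0, Z=1, U=2, Y=4, V=4) weight 1/864
  (W=0, X=0, Z=1, U=2, Y=5, V=4) weight 1/864
  … 88 more
Group by V:
  weight(V=4) = 1/12
  weight(V=5) = 1/8
Total weight = 1/12 + 1/8 = 5/24
P(V=4 | obs) = 1/12 / 5/24 = 2/5
P(V=5 | obs) = 1/8 / 5/24 = 3/5

P(V=4) = 2/5, P(V=5) = 3/5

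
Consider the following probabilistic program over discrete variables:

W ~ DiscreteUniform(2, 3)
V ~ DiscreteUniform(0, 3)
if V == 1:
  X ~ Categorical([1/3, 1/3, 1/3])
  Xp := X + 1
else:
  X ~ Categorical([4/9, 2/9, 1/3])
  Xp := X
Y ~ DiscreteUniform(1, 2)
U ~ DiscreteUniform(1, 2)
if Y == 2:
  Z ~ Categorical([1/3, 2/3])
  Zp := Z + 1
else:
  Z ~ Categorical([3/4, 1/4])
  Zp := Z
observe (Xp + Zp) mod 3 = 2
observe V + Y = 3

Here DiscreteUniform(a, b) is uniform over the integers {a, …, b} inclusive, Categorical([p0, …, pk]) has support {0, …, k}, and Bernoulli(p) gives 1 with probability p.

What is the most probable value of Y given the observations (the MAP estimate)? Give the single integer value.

argmax_v P(Y = v | obs) = 2

Enumerate traces; 16 have nonzero weight after conditioning:
  (W=2, V=1, X=0, Y=2, U=1, Z=0) weight 1/288
  (W=2, V=1, X=0, Y=2, U=2, Z=0) weight 1/288
  (W=2, V=1, X=2, Y=2, U=1, Z=1) weight 1/144
  (W=2, V=1, X=2, Y=2, U=2, Z=1) weight 1/144
  (W=2, V=2, X=1, Y=1, U=1, Z=1) weight 1/576
  (W=2, V=2, X=1, Y=1, U=2, Z=1) weight 1/576
  (W=2, V=2, X=2, Y=1, U=1, Z=0) weight 1/128
  (W=2, V=2, X=2, Y=1, U=2, Z=0) weight 1/128
  … 8 more
Group by Y:
  weight(Y=1) = 11/288
  weight(Y=2) = 1/24
Total weight = 11/288 + 1/24 = 23/288
P(Y=1 | obs) = 11/288 / 23/288 = 11/23
P(Y=2 | obs) = 1/24 / 23/288 = 12/23
argmax = 2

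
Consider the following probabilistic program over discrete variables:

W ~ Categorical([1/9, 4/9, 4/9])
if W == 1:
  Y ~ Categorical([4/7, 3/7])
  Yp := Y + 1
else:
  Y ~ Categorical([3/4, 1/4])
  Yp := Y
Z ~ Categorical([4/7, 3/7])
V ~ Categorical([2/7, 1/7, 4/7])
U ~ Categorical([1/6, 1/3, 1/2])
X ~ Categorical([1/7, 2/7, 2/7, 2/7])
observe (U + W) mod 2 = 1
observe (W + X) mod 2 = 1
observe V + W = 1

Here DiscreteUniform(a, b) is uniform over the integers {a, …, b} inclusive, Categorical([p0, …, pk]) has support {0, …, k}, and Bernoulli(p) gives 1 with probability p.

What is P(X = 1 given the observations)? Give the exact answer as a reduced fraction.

Enumerate traces; 24 have nonzero weight after conditioning:
  (W=0, Y=0, Z=0, V=1, U=1, X=1) weight 2/3087
  (W=0, Y=0, Z=0, V=1, U=1, X=3) weight 2/3087
  (W=0, Y=0, Z=1, V=1, U=1, X=1) weight 1/2058
  (W=0, Y=0, Z=1, V=1, U=1, X=3) weight 1/2058
  (W=0, Y=1, Z=0, V=1, U=1, X=1) weight 2/9261
  (W=0, Y=1, Z=0, V=1, U=1, X=3) weight 2/9261
  (W=0, Y=1, Z=1, V=1, U=1, X=1) weight 1/6174
  (W=0, Y=1, Z=1, V=1, U=1, X=3) weight 1/6174
  (W=1, Y=0, Z=0, V=0, U=0, X=0) weight 64/64827
  (W=1, Y=0, Z=0, V=0, U=0, X=2) weight 128/64827
  … 14 more
Group by X:
  weight(X=0) = 16/1323
  weight(X=1) = 2/1323
  weight(X=2) = 32/1323
  weight(X=3) = 2/1323
Total weight = 16/1323 + 2/1323 + 32/1323 + 2/1323 = 52/1323
P(X=0 | obs) = 16/1323 / 52/1323 = 4/13
P(X=1 | obs) = 2/1323 / 52/1323 = 1/26
P(X=2 | obs) = 32/1323 / 52/1323 = 8/13
P(X=3 | obs) = 2/1323 / 52/1323 = 1/26

P(X = 1 | obs) = 1/26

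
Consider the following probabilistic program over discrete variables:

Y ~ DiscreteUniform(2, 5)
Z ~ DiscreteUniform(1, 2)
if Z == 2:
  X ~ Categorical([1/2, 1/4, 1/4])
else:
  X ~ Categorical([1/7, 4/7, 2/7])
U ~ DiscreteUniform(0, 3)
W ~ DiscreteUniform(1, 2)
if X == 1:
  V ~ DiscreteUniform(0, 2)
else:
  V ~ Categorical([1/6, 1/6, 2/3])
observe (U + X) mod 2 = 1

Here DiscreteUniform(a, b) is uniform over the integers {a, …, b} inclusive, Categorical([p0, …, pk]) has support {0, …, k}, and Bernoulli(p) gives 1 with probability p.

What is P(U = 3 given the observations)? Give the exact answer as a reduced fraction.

Enumerate traces; 288 have nonzero weight after conditioning:
  (Y=2, Z=1, X=0, U=1, W=1, V=0) weight 1/2688
  (Y=2, Z=1, X=0, U=1, W=1, V=1) weight 1/2688
  (Y=2, Z=1, X=0, U=1, W=1, V=2) weight 1/672
  (Y=2, Z=1, X=0, U=1, W=2, V=0) weight 1/2688
  (Y=2, Z=1, X=0, U=1, W=2, V=1) weight 1/2688
  (Y=2, Z=1, X=0, U=1, W=2, V=2) weight 1/672
  (Y=2, Z=1, X=0, U=3, W=1, V=0) weight 1/2688
  (Y=2, Z=1, X=0, U=3, W=1, V=1) weight 1/2688
  (Y=2, Z=1, X=1, U=0, W=1, V=0) weight 1/336
  (Y=2, Z=1, X=1, U=2, W=1, V=0) weight 1/336
  … 278 more
Group by U:
  weight(U=0) = 23/224
  weight(U=1) = 33/224
  weight(U=2) = 23/224
  weight(U=3) = 33/224
Total weight = 23/224 + 33/224 + 23/224 + 33/224 = 1/2
P(U=0 | obs) = 23/224 / 1/2 = 23/112
P(U=1 | obs) = 33/224 / 1/2 = 33/112
P(U=2 | obs) = 23/224 / 1/2 = 23/112
P(U=3 | obs) = 33/224 / 1/2 = 33/112

P(U = 3 | obs) = 33/112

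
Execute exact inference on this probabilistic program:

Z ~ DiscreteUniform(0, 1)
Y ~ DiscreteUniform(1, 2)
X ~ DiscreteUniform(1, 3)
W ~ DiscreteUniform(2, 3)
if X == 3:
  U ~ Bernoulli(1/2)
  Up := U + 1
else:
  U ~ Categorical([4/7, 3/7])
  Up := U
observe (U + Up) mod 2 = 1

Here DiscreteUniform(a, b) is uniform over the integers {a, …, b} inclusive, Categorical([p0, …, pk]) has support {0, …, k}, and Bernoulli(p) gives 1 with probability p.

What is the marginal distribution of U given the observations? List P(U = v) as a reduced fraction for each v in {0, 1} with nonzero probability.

P(U=0) = 1/2, P(U=1) = 1/2

Enumerate traces; 16 have nonzero weight after conditioning:
  (Z=0, Y=1, X=3, W=2, U=0) weight 1/48
  (Z=0, Y=1, X=3, W=2, U=1) weight 1/48
  (Z=0, Y=1, X=3, W=3, U=0) weight 1/48
  (Z=0, Y=1, X=3, W=3, U=1) weight 1/48
  (Z=0, Y=2, X=3, W=2, U=0) weight 1/48
  (Z=0, Y=2, X=3, W=2, U=1) weight 1/48
  (Z=0, Y=2, X=3, W=3, U=0) weight 1/48
  (Z=0, Y=2, X=3, W=3, U=1) weight 1/48
  … 8 more
Group by U:
  weight(U=0) = 1/6
  weight(U=1) = 1/6
Total weight = 1/6 + 1/6 = 1/3
P(U=0 | obs) = 1/6 / 1/3 = 1/2
P(U=1 | obs) = 1/6 / 1/3 = 1/2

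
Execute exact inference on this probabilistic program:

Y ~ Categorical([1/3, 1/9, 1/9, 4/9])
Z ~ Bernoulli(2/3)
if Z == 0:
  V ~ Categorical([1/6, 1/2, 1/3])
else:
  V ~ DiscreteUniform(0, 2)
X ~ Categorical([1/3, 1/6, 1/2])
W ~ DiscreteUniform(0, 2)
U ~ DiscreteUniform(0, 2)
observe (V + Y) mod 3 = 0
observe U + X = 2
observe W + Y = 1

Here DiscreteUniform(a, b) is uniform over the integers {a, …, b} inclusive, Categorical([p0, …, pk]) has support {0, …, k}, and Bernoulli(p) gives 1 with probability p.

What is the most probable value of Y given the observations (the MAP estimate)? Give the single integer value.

Enumerate traces; 12 have nonzero weight after conditioning:
  (Y=0, Z=0, V=0, X=0, W=1, U=2) weight 1/1458
  (Y=0, Z=0, V=0, X=1, W=1, U=1) weight 1/2916
  (Y=0, Z=0, V=0, X=2, W=1, U=0) weight 1/972
  (Y=0, Z=1, V=0, X=0, W=1, U=2) weight 2/729
  (Y=0, Z=1, V=0, X=1, W=1, U=1) weight 1/729
  (Y=0, Z=1, V=0, X=2, W=1, U=0) weight 1/243
  (Y=1, Z=0, V=2, X=0, W=0, U=2) weight 1/2187
  (Y=1, Z=0, V=2, X=1, W=0, U=1) weight 1/4374
  … 4 more
Group by Y:
  weight(Y=0) = 5/486
  weight(Y=1) = 1/243
Total weight = 5/486 + 1/243 = 7/486
P(Y=0 | obs) = 5/486 / 7/486 = 5/7
P(Y=1 | obs) = 1/243 / 7/486 = 2/7
argmax = 0

argmax_v P(Y = v | obs) = 0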